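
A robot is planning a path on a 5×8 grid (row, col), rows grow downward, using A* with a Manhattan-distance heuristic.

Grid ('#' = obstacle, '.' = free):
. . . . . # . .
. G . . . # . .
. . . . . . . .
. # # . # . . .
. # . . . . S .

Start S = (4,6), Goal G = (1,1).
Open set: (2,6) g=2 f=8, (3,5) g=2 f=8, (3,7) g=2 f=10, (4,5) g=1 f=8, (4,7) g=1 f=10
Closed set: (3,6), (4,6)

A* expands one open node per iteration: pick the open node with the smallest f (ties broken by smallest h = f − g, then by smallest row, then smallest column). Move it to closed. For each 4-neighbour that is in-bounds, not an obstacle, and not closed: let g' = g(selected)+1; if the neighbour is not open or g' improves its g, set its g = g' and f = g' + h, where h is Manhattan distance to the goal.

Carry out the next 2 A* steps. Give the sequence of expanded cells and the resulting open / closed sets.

order=[(2,6) → (1,6)]; open=[(0,6) g=4 f=10, (1,7) g=4 f=10, (2,5) g=3 f=8, (2,7) g=3 f=10, (3,5) g=2 f=8, (3,7) g=2 f=10, (4,5) g=1 f=8, (4,7) g=1 f=10]; closed=[(1,6), (2,6), (3,6), (4,6)]

step 1: expand (2,6) (f=8, h=6) → closed; open now [(1,6) g=3 f=8, (2,5) g=3 f=8, (2,7) g=3 f=10, (3,5) g=2 f=8, (3,7) g=2 f=10, (4,5) g=1 f=8, (4,7) g=1 f=10]
step 2: expand (1,6) (f=8, h=5) → closed; open now [(0,6) g=4 f=10, (1,7) g=4 f=10, (2,5) g=3 f=8, (2,7) g=3 f=10, (3,5) g=2 f=8, (3,7) g=2 f=10, (4,5) g=1 f=8, (4,7) g=1 f=10]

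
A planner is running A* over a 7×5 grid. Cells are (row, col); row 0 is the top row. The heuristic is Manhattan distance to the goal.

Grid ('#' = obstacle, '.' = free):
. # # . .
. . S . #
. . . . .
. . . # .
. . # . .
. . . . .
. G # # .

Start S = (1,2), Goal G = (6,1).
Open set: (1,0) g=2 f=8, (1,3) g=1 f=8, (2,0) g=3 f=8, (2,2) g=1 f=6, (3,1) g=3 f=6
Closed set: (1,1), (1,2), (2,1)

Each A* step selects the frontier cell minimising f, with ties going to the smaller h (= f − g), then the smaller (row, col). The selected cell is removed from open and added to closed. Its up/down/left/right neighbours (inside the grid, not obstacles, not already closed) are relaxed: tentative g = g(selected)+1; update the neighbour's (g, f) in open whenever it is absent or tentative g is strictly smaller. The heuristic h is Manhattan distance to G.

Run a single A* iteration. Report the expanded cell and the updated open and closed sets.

expanded=(3,1); open=[(1,0) g=2 f=8, (1,3) g=1 f=8, (2,0) g=3 f=8, (2,2) g=1 f=6, (3,0) g=4 f=8, (3,2) g=4 f=8, (4,1) g=4 f=6]; closed=[(1,1), (1,2), (2,1), (3,1)]

step 1: expand (3,1) (f=6, h=3) → closed; open now [(1,0) g=2 f=8, (1,3) g=1 f=8, (2,0) g=3 f=8, (2,2) g=1 f=6, (3,0) g=4 f=8, (3,2) g=4 f=8, (4,1) g=4 f=6]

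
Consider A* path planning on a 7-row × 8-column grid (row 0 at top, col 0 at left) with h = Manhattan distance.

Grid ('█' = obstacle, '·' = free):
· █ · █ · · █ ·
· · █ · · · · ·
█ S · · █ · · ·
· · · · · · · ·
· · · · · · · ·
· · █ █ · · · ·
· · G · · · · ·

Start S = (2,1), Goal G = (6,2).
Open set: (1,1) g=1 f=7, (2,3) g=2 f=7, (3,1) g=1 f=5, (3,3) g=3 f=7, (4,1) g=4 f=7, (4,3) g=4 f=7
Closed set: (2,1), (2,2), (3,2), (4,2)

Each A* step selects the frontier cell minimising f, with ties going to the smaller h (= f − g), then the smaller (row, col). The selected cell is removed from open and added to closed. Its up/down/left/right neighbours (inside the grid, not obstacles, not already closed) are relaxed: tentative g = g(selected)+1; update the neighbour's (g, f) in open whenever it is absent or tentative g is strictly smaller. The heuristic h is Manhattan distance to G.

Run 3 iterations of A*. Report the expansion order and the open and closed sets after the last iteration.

step 1: expand (3,1) (f=5, h=4) → closed; open now [(1,1) g=1 f=7, (2,3) g=2 f=7, (3,0) g=2 f=7, (3,3) g=3 f=7, (4,1) g=2 f=5, (4,3) g=4 f=7]
step 2: expand (4,1) (f=5, h=3) → closed; open now [(1,1) g=1 f=7, (2,3) g=2 f=7, (3,0) g=2 f=7, (3,3) g=3 f=7, (4,0) g=3 f=7, (4,3) g=4 f=7, (5,1) g=3 f=5]
step 3: expand (5,1) (f=5, h=2) → closed; open now [(1,1) g=1 f=7, (2,3) g=2 f=7, (3,0) g=2 f=7, (3,3) g=3 f=7, (4,0) g=3 f=7, (4,3) g=4 f=7, (5,0) g=4 f=7, (6,1) g=4 f=5]

order=[(3,1) → (4,1) → (5,1)]; open=[(1,1) g=1 f=7, (2,3) g=2 f=7, (3,0) g=2 f=7, (3,3) g=3 f=7, (4,0) g=3 f=7, (4,3) g=4 f=7, (5,0) g=4 f=7, (6,1) g=4 f=5]; closed=[(2,1), (2,2), (3,1), (3,2), (4,1), (4,2), (5,1)]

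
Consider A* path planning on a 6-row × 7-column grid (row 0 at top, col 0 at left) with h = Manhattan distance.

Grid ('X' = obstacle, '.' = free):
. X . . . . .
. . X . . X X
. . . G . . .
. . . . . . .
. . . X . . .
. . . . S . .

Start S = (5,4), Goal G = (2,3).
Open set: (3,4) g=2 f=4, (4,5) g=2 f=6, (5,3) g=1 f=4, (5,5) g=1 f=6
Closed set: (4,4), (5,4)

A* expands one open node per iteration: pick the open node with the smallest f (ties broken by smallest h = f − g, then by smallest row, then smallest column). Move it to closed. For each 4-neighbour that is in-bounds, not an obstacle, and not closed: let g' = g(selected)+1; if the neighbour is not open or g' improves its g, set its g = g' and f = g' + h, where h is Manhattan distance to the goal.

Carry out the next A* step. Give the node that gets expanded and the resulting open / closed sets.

step 1: expand (3,4) (f=4, h=2) → closed; open now [(2,4) g=3 f=4, (3,3) g=3 f=4, (3,5) g=3 f=6, (4,5) g=2 f=6, (5,3) g=1 f=4, (5,5) g=1 f=6]

expanded=(3,4); open=[(2,4) g=3 f=4, (3,3) g=3 f=4, (3,5) g=3 f=6, (4,5) g=2 f=6, (5,3) g=1 f=4, (5,5) g=1 f=6]; closed=[(3,4), (4,4), (5,4)]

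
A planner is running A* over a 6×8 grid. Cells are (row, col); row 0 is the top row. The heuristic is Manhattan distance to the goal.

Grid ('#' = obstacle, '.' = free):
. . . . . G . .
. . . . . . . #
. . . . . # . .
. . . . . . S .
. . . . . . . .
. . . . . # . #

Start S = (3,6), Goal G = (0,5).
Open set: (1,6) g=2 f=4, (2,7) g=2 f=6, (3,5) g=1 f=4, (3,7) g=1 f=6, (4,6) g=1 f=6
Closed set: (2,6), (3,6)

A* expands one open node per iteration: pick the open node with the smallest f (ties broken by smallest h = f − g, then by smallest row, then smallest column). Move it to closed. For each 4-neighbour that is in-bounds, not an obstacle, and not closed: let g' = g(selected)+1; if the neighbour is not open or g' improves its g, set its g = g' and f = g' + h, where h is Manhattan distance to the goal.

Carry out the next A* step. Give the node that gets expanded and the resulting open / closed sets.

expanded=(1,6); open=[(0,6) g=3 f=4, (1,5) g=3 f=4, (2,7) g=2 f=6, (3,5) g=1 f=4, (3,7) g=1 f=6, (4,6) g=1 f=6]; closed=[(1,6), (2,6), (3,6)]

step 1: expand (1,6) (f=4, h=2) → closed; open now [(0,6) g=3 f=4, (1,5) g=3 f=4, (2,7) g=2 f=6, (3,5) g=1 f=4, (3,7) g=1 f=6, (4,6) g=1 f=6]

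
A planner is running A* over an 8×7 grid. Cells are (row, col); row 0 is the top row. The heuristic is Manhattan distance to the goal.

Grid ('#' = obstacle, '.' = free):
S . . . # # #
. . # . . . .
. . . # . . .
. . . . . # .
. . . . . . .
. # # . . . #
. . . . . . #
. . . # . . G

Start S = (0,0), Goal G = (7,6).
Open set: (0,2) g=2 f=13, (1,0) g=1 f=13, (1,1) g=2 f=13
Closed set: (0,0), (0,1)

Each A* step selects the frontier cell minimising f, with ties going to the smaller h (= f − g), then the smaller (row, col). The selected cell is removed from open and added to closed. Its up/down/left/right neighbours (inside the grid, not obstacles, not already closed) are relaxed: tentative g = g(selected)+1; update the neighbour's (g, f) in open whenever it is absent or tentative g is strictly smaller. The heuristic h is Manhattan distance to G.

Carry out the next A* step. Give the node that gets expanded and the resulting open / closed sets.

step 1: expand (0,2) (f=13, h=11) → closed; open now [(0,3) g=3 f=13, (1,0) g=1 f=13, (1,1) g=2 f=13]

expanded=(0,2); open=[(0,3) g=3 f=13, (1,0) g=1 f=13, (1,1) g=2 f=13]; closed=[(0,0), (0,1), (0,2)]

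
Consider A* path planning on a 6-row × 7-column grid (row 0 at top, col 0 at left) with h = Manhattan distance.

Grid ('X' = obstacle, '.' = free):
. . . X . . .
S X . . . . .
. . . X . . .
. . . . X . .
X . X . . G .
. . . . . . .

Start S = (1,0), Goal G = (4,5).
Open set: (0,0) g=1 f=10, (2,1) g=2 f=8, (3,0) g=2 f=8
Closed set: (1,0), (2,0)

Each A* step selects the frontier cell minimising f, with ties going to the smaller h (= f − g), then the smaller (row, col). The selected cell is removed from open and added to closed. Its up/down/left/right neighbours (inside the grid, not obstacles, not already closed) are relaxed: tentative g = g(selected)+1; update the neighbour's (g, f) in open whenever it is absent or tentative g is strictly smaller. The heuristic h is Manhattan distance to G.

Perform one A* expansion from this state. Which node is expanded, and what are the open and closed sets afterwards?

step 1: expand (2,1) (f=8, h=6) → closed; open now [(0,0) g=1 f=10, (2,2) g=3 f=8, (3,0) g=2 f=8, (3,1) g=3 f=8]

expanded=(2,1); open=[(0,0) g=1 f=10, (2,2) g=3 f=8, (3,0) g=2 f=8, (3,1) g=3 f=8]; closed=[(1,0), (2,0), (2,1)]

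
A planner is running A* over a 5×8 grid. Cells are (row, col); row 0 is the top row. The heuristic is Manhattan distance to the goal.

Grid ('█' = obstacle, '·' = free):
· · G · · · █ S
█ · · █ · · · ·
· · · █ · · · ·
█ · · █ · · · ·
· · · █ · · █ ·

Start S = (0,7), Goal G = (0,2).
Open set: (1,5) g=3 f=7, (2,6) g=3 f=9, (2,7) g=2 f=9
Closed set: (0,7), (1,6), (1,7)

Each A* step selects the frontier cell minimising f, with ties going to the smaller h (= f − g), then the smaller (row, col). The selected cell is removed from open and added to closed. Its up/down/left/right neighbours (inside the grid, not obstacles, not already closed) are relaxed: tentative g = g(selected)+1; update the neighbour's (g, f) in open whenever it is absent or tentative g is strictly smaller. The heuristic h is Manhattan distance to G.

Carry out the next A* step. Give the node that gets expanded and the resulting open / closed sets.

step 1: expand (1,5) (f=7, h=4) → closed; open now [(0,5) g=4 f=7, (1,4) g=4 f=7, (2,5) g=4 f=9, (2,6) g=3 f=9, (2,7) g=2 f=9]

expanded=(1,5); open=[(0,5) g=4 f=7, (1,4) g=4 f=7, (2,5) g=4 f=9, (2,6) g=3 f=9, (2,7) g=2 f=9]; closed=[(0,7), (1,5), (1,6), (1,7)]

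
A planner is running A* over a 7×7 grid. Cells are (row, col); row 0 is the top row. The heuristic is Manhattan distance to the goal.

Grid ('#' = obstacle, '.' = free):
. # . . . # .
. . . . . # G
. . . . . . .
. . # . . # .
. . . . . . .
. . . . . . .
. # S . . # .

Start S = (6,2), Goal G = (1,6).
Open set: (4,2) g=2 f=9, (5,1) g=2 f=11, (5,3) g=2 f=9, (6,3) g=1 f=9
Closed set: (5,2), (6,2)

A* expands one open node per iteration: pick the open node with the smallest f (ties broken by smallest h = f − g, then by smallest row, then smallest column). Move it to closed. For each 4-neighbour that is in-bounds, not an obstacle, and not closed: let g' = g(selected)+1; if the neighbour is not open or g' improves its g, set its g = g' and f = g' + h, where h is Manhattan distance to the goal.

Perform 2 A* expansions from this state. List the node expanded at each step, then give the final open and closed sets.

step 1: expand (4,2) (f=9, h=7) → closed; open now [(4,1) g=3 f=11, (4,3) g=3 f=9, (5,1) g=2 f=11, (5,3) g=2 f=9, (6,3) g=1 f=9]
step 2: expand (4,3) (f=9, h=6) → closed; open now [(3,3) g=4 f=9, (4,1) g=3 f=11, (4,4) g=4 f=9, (5,1) g=2 f=11, (5,3) g=2 f=9, (6,3) g=1 f=9]

order=[(4,2) → (4,3)]; open=[(3,3) g=4 f=9, (4,1) g=3 f=11, (4,4) g=4 f=9, (5,1) g=2 f=11, (5,3) g=2 f=9, (6,3) g=1 f=9]; closed=[(4,2), (4,3), (5,2), (6,2)]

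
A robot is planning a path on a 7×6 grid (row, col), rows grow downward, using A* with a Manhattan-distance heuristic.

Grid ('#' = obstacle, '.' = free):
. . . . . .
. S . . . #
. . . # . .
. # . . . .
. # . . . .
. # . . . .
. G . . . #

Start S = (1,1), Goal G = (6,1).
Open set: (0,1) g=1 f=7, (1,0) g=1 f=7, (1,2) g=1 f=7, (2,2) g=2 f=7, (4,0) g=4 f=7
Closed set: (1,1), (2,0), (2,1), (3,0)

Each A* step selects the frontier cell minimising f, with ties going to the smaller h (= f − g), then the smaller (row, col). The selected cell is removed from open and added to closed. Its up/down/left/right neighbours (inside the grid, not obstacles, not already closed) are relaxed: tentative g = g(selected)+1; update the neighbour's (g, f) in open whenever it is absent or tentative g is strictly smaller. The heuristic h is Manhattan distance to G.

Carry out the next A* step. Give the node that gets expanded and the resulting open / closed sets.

expanded=(4,0); open=[(0,1) g=1 f=7, (1,0) g=1 f=7, (1,2) g=1 f=7, (2,2) g=2 f=7, (5,0) g=5 f=7]; closed=[(1,1), (2,0), (2,1), (3,0), (4,0)]

step 1: expand (4,0) (f=7, h=3) → closed; open now [(0,1) g=1 f=7, (1,0) g=1 f=7, (1,2) g=1 f=7, (2,2) g=2 f=7, (5,0) g=5 f=7]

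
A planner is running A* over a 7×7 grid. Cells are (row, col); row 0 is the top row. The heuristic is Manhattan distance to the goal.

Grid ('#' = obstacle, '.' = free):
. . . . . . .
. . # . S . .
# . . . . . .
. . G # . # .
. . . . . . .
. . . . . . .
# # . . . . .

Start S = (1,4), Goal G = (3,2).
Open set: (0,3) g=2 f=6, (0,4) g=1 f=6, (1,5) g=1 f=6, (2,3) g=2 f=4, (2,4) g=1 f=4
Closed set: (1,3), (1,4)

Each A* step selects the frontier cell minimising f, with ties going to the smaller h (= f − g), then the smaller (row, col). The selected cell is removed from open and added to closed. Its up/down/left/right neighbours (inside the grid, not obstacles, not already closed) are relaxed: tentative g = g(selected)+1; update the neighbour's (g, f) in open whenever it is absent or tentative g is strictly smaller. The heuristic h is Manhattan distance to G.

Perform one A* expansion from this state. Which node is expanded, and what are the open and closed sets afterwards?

expanded=(2,3); open=[(0,3) g=2 f=6, (0,4) g=1 f=6, (1,5) g=1 f=6, (2,2) g=3 f=4, (2,4) g=1 f=4]; closed=[(1,3), (1,4), (2,3)]

step 1: expand (2,3) (f=4, h=2) → closed; open now [(0,3) g=2 f=6, (0,4) g=1 f=6, (1,5) g=1 f=6, (2,2) g=3 f=4, (2,4) g=1 f=4]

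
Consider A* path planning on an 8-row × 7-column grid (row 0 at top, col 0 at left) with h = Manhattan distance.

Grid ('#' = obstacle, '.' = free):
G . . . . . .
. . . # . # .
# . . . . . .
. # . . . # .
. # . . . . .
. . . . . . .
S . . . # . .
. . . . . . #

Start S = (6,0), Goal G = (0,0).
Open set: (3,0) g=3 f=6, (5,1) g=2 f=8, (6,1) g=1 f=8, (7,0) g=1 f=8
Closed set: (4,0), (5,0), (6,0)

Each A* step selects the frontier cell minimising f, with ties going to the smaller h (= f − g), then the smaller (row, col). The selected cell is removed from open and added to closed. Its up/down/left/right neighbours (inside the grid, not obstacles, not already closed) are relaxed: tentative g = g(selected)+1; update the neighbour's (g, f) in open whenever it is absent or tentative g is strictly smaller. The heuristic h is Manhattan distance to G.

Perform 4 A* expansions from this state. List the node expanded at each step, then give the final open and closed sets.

step 1: expand (3,0) (f=6, h=3) → closed; open now [(5,1) g=2 f=8, (6,1) g=1 f=8, (7,0) g=1 f=8]
step 2: expand (5,1) (f=8, h=6) → closed; open now [(5,2) g=3 f=10, (6,1) g=1 f=8, (7,0) g=1 f=8]
step 3: expand (6,1) (f=8, h=7) → closed; open now [(5,2) g=3 f=10, (6,2) g=2 f=10, (7,0) g=1 f=8, (7,1) g=2 f=10]
step 4: expand (7,0) (f=8, h=7) → closed; open now [(5,2) g=3 f=10, (6,2) g=2 f=10, (7,1) g=2 f=10]

order=[(3,0) → (5,1) → (6,1) → (7,0)]; open=[(5,2) g=3 f=10, (6,2) g=2 f=10, (7,1) g=2 f=10]; closed=[(3,0), (4,0), (5,0), (5,1), (6,0), (6,1), (7,0)]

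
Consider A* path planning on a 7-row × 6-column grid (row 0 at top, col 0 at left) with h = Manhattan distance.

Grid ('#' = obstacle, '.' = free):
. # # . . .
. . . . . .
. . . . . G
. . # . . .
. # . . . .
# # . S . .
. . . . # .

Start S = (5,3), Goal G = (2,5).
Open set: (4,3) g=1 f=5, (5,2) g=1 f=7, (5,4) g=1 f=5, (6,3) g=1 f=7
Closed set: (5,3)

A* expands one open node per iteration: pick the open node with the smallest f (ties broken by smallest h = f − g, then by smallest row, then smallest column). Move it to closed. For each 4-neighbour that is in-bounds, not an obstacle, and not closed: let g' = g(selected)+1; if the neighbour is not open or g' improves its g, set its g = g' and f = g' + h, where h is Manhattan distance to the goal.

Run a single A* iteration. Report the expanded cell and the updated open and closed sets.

step 1: expand (4,3) (f=5, h=4) → closed; open now [(3,3) g=2 f=5, (4,2) g=2 f=7, (4,4) g=2 f=5, (5,2) g=1 f=7, (5,4) g=1 f=5, (6,3) g=1 f=7]

expanded=(4,3); open=[(3,3) g=2 f=5, (4,2) g=2 f=7, (4,4) g=2 f=5, (5,2) g=1 f=7, (5,4) g=1 f=5, (6,3) g=1 f=7]; closed=[(4,3), (5,3)]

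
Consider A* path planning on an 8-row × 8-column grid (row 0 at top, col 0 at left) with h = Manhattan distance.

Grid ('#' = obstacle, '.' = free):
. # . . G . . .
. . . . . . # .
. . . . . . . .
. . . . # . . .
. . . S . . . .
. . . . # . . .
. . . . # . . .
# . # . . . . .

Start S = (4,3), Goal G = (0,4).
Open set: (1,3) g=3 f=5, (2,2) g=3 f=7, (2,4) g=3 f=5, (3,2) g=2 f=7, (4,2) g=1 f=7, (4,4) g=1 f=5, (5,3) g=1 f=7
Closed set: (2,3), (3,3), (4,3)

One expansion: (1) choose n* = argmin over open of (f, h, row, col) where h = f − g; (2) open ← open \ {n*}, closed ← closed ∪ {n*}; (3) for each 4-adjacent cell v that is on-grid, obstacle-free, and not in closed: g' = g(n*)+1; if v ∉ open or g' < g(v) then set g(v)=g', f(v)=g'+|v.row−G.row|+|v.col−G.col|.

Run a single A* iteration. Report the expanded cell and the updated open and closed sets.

expanded=(1,3); open=[(0,3) g=4 f=5, (1,2) g=4 f=7, (1,4) g=4 f=5, (2,2) g=3 f=7, (2,4) g=3 f=5, (3,2) g=2 f=7, (4,2) g=1 f=7, (4,4) g=1 f=5, (5,3) g=1 f=7]; closed=[(1,3), (2,3), (3,3), (4,3)]

step 1: expand (1,3) (f=5, h=2) → closed; open now [(0,3) g=4 f=5, (1,2) g=4 f=7, (1,4) g=4 f=5, (2,2) g=3 f=7, (2,4) g=3 f=5, (3,2) g=2 f=7, (4,2) g=1 f=7, (4,4) g=1 f=5, (5,3) g=1 f=7]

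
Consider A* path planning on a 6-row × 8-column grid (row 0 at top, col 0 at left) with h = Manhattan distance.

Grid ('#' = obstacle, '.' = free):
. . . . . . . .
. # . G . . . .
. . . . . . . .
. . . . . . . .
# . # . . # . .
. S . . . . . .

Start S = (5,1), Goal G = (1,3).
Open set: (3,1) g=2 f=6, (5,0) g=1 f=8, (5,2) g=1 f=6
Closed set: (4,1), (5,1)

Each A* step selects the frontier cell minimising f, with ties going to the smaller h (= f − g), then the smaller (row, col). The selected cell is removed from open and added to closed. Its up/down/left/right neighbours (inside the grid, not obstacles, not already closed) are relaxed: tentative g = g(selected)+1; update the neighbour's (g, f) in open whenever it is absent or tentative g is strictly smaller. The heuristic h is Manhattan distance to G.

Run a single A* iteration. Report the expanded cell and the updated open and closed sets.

step 1: expand (3,1) (f=6, h=4) → closed; open now [(2,1) g=3 f=6, (3,0) g=3 f=8, (3,2) g=3 f=6, (5,0) g=1 f=8, (5,2) g=1 f=6]

expanded=(3,1); open=[(2,1) g=3 f=6, (3,0) g=3 f=8, (3,2) g=3 f=6, (5,0) g=1 f=8, (5,2) g=1 f=6]; closed=[(3,1), (4,1), (5,1)]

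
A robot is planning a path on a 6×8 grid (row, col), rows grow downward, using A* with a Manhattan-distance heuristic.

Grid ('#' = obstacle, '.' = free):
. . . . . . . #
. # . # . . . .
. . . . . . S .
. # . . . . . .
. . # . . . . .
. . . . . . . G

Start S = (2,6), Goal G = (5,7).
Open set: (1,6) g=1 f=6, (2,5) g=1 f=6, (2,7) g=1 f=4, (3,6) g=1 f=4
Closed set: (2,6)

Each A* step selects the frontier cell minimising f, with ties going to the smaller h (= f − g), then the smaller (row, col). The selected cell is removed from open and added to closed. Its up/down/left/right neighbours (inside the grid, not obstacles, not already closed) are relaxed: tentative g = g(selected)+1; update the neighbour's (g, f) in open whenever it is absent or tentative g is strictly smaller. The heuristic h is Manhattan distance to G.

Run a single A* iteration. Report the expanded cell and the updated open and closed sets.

expanded=(2,7); open=[(1,6) g=1 f=6, (1,7) g=2 f=6, (2,5) g=1 f=6, (3,6) g=1 f=4, (3,7) g=2 f=4]; closed=[(2,6), (2,7)]

step 1: expand (2,7) (f=4, h=3) → closed; open now [(1,6) g=1 f=6, (1,7) g=2 f=6, (2,5) g=1 f=6, (3,6) g=1 f=4, (3,7) g=2 f=4]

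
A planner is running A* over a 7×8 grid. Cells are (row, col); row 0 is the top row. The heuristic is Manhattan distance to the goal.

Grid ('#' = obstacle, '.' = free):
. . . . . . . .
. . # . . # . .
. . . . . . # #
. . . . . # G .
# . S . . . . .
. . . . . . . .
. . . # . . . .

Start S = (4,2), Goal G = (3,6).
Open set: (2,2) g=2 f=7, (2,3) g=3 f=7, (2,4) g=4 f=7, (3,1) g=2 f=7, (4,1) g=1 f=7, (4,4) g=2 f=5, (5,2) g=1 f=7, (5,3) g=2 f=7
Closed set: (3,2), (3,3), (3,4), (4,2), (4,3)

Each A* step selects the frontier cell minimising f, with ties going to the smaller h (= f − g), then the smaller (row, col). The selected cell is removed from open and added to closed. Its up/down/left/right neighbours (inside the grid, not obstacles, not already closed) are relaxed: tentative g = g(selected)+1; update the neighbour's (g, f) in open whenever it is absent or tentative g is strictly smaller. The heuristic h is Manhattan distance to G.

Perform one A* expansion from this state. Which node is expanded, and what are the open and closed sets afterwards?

step 1: expand (4,4) (f=5, h=3) → closed; open now [(2,2) g=2 f=7, (2,3) g=3 f=7, (2,4) g=4 f=7, (3,1) g=2 f=7, (4,1) g=1 f=7, (4,5) g=3 f=5, (5,2) g=1 f=7, (5,3) g=2 f=7, (5,4) g=3 f=7]

expanded=(4,4); open=[(2,2) g=2 f=7, (2,3) g=3 f=7, (2,4) g=4 f=7, (3,1) g=2 f=7, (4,1) g=1 f=7, (4,5) g=3 f=5, (5,2) g=1 f=7, (5,3) g=2 f=7, (5,4) g=3 f=7]; closed=[(3,2), (3,3), (3,4), (4,2), (4,3), (4,4)]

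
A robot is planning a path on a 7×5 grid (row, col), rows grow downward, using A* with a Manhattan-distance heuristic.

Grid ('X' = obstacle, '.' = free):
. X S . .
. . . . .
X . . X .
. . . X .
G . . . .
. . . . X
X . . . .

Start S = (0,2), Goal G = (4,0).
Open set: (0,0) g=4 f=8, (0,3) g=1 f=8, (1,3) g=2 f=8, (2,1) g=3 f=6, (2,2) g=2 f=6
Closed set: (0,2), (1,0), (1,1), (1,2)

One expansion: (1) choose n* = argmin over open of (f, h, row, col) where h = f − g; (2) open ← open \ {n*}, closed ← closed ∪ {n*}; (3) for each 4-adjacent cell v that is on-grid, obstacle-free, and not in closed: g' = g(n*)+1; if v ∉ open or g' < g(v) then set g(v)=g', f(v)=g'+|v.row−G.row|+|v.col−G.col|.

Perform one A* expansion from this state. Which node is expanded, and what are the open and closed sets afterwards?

step 1: expand (2,1) (f=6, h=3) → closed; open now [(0,0) g=4 f=8, (0,3) g=1 f=8, (1,3) g=2 f=8, (2,2) g=2 f=6, (3,1) g=4 f=6]

expanded=(2,1); open=[(0,0) g=4 f=8, (0,3) g=1 f=8, (1,3) g=2 f=8, (2,2) g=2 f=6, (3,1) g=4 f=6]; closed=[(0,2), (1,0), (1,1), (1,2), (2,1)]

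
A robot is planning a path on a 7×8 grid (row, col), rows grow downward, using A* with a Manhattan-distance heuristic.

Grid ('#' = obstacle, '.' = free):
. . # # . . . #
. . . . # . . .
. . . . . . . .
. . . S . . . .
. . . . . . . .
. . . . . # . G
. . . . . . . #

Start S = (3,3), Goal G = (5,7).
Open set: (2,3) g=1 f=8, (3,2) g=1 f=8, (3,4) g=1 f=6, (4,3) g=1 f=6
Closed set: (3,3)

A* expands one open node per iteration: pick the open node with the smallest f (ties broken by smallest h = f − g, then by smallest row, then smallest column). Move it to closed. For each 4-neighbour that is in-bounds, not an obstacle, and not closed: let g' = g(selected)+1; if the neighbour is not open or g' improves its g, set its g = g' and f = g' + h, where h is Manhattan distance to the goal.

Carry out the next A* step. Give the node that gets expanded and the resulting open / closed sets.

expanded=(3,4); open=[(2,3) g=1 f=8, (2,4) g=2 f=8, (3,2) g=1 f=8, (3,5) g=2 f=6, (4,3) g=1 f=6, (4,4) g=2 f=6]; closed=[(3,3), (3,4)]

step 1: expand (3,4) (f=6, h=5) → closed; open now [(2,3) g=1 f=8, (2,4) g=2 f=8, (3,2) g=1 f=8, (3,5) g=2 f=6, (4,3) g=1 f=6, (4,4) g=2 f=6]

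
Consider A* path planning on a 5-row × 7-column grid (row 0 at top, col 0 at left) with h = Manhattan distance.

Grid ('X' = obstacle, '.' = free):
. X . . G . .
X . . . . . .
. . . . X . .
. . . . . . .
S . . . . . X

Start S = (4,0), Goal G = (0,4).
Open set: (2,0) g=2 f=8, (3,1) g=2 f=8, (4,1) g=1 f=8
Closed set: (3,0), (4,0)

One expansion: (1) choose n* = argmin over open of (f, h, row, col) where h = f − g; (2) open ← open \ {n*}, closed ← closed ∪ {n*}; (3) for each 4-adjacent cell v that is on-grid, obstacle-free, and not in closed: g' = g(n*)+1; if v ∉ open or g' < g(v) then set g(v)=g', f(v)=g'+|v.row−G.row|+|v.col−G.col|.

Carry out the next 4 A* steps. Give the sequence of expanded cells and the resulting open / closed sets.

order=[(2,0) → (2,1) → (1,1) → (1,2)]; open=[(0,2) g=6 f=8, (1,3) g=6 f=8, (2,2) g=4 f=8, (3,1) g=2 f=8, (4,1) g=1 f=8]; closed=[(1,1), (1,2), (2,0), (2,1), (3,0), (4,0)]

step 1: expand (2,0) (f=8, h=6) → closed; open now [(2,1) g=3 f=8, (3,1) g=2 f=8, (4,1) g=1 f=8]
step 2: expand (2,1) (f=8, h=5) → closed; open now [(1,1) g=4 f=8, (2,2) g=4 f=8, (3,1) g=2 f=8, (4,1) g=1 f=8]
step 3: expand (1,1) (f=8, h=4) → closed; open now [(1,2) g=5 f=8, (2,2) g=4 f=8, (3,1) g=2 f=8, (4,1) g=1 f=8]
step 4: expand (1,2) (f=8, h=3) → closed; open now [(0,2) g=6 f=8, (1,3) g=6 f=8, (2,2) g=4 f=8, (3,1) g=2 f=8, (4,1) g=1 f=8]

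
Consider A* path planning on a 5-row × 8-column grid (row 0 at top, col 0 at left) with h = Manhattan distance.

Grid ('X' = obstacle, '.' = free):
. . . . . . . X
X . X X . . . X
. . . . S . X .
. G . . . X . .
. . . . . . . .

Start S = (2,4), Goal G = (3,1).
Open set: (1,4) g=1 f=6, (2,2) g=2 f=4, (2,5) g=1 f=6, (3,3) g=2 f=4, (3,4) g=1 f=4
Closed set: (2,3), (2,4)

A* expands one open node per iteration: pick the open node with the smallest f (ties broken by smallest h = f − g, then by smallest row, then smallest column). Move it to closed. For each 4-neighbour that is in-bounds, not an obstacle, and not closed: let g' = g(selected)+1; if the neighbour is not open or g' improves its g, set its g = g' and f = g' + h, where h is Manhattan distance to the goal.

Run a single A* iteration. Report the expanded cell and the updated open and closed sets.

step 1: expand (2,2) (f=4, h=2) → closed; open now [(1,4) g=1 f=6, (2,1) g=3 f=4, (2,5) g=1 f=6, (3,2) g=3 f=4, (3,3) g=2 f=4, (3,4) g=1 f=4]

expanded=(2,2); open=[(1,4) g=1 f=6, (2,1) g=3 f=4, (2,5) g=1 f=6, (3,2) g=3 f=4, (3,3) g=2 f=4, (3,4) g=1 f=4]; closed=[(2,2), (2,3), (2,4)]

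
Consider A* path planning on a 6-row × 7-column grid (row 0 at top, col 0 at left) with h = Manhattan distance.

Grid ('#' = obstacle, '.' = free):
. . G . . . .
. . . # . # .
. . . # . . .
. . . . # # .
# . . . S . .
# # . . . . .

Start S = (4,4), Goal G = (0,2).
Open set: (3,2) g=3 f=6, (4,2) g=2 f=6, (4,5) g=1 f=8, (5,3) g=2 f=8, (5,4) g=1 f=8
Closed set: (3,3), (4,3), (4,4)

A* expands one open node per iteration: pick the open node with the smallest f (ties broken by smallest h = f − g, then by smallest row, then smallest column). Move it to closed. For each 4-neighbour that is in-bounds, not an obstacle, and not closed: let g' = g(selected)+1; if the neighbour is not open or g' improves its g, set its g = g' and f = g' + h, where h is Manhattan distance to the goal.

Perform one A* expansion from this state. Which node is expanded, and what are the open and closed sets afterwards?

step 1: expand (3,2) (f=6, h=3) → closed; open now [(2,2) g=4 f=6, (3,1) g=4 f=8, (4,2) g=2 f=6, (4,5) g=1 f=8, (5,3) g=2 f=8, (5,4) g=1 f=8]

expanded=(3,2); open=[(2,2) g=4 f=6, (3,1) g=4 f=8, (4,2) g=2 f=6, (4,5) g=1 f=8, (5,3) g=2 f=8, (5,4) g=1 f=8]; closed=[(3,2), (3,3), (4,3), (4,4)]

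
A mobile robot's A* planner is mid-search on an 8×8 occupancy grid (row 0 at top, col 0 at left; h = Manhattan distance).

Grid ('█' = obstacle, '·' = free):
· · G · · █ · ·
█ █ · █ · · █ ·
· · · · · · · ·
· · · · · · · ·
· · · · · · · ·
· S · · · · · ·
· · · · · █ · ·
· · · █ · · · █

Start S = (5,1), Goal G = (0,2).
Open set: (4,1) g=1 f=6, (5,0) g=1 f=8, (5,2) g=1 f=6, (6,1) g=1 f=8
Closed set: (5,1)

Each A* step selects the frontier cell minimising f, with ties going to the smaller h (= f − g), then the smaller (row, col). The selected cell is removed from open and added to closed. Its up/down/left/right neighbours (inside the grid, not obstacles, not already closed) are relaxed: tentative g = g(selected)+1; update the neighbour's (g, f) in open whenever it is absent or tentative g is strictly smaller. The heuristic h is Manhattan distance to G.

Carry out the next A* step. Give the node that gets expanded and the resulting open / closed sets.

expanded=(4,1); open=[(3,1) g=2 f=6, (4,0) g=2 f=8, (4,2) g=2 f=6, (5,0) g=1 f=8, (5,2) g=1 f=6, (6,1) g=1 f=8]; closed=[(4,1), (5,1)]

step 1: expand (4,1) (f=6, h=5) → closed; open now [(3,1) g=2 f=6, (4,0) g=2 f=8, (4,2) g=2 f=6, (5,0) g=1 f=8, (5,2) g=1 f=6, (6,1) g=1 f=8]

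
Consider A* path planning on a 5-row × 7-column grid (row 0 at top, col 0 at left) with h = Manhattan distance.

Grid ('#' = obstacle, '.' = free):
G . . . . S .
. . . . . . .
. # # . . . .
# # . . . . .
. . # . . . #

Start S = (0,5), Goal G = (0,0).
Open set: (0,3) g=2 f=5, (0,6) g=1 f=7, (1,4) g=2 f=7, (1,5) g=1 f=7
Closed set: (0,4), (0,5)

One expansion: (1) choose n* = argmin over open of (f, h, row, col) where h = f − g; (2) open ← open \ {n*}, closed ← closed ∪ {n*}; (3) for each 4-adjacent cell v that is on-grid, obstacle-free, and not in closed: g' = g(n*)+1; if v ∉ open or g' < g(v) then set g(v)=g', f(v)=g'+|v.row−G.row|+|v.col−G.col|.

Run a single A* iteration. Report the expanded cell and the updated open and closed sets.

expanded=(0,3); open=[(0,2) g=3 f=5, (0,6) g=1 f=7, (1,3) g=3 f=7, (1,4) g=2 f=7, (1,5) g=1 f=7]; closed=[(0,3), (0,4), (0,5)]

step 1: expand (0,3) (f=5, h=3) → closed; open now [(0,2) g=3 f=5, (0,6) g=1 f=7, (1,3) g=3 f=7, (1,4) g=2 f=7, (1,5) g=1 f=7]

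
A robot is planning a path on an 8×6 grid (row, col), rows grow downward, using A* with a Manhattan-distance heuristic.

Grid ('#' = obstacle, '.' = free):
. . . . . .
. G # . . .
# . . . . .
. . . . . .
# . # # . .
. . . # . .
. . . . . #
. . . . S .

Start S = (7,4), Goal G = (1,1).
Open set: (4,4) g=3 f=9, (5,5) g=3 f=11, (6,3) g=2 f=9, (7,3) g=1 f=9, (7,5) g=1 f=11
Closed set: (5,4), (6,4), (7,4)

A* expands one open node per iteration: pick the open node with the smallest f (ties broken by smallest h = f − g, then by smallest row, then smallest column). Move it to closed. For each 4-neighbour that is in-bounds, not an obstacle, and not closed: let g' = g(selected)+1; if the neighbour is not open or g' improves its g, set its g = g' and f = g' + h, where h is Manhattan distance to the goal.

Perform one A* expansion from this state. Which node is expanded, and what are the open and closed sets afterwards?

expanded=(4,4); open=[(3,4) g=4 f=9, (4,5) g=4 f=11, (5,5) g=3 f=11, (6,3) g=2 f=9, (7,3) g=1 f=9, (7,5) g=1 f=11]; closed=[(4,4), (5,4), (6,4), (7,4)]

step 1: expand (4,4) (f=9, h=6) → closed; open now [(3,4) g=4 f=9, (4,5) g=4 f=11, (5,5) g=3 f=11, (6,3) g=2 f=9, (7,3) g=1 f=9, (7,5) g=1 f=11]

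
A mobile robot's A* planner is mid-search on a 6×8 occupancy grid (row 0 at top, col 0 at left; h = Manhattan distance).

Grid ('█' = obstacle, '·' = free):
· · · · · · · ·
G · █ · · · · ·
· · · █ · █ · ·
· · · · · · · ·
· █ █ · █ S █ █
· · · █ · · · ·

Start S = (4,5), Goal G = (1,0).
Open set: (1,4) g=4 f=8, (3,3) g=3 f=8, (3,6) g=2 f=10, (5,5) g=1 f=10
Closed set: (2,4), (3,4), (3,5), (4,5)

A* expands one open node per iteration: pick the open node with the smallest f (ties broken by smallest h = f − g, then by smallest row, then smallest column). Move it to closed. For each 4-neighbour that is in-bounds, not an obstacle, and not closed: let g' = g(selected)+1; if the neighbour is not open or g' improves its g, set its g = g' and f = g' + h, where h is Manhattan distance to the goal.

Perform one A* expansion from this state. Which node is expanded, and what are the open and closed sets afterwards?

step 1: expand (1,4) (f=8, h=4) → closed; open now [(0,4) g=5 f=10, (1,3) g=5 f=8, (1,5) g=5 f=10, (3,3) g=3 f=8, (3,6) g=2 f=10, (5,5) g=1 f=10]

expanded=(1,4); open=[(0,4) g=5 f=10, (1,3) g=5 f=8, (1,5) g=5 f=10, (3,3) g=3 f=8, (3,6) g=2 f=10, (5,5) g=1 f=10]; closed=[(1,4), (2,4), (3,4), (3,5), (4,5)]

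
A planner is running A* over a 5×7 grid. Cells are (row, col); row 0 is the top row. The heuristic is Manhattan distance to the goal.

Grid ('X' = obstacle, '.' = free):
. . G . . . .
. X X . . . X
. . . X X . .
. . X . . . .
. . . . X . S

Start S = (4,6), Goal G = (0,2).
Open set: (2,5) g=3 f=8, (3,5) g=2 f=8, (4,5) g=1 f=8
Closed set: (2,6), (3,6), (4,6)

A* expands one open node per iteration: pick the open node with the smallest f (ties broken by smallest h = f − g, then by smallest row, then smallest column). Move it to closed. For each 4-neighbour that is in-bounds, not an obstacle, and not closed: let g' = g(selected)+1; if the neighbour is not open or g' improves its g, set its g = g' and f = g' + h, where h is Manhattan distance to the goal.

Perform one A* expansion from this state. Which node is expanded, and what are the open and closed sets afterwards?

step 1: expand (2,5) (f=8, h=5) → closed; open now [(1,5) g=4 f=8, (3,5) g=2 f=8, (4,5) g=1 f=8]

expanded=(2,5); open=[(1,5) g=4 f=8, (3,5) g=2 f=8, (4,5) g=1 f=8]; closed=[(2,5), (2,6), (3,6), (4,6)]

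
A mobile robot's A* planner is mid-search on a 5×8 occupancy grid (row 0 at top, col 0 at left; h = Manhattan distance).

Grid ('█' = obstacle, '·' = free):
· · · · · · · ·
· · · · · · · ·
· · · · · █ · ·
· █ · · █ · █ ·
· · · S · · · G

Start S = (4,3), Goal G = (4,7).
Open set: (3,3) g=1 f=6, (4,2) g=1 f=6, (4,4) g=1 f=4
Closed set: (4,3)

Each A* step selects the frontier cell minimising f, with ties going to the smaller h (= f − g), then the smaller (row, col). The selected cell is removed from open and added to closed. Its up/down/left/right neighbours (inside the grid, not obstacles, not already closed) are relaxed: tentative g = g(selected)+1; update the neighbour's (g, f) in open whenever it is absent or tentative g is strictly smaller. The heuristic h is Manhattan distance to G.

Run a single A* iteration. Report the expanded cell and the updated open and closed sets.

expanded=(4,4); open=[(3,3) g=1 f=6, (4,2) g=1 f=6, (4,5) g=2 f=4]; closed=[(4,3), (4,4)]

step 1: expand (4,4) (f=4, h=3) → closed; open now [(3,3) g=1 f=6, (4,2) g=1 f=6, (4,5) g=2 f=4]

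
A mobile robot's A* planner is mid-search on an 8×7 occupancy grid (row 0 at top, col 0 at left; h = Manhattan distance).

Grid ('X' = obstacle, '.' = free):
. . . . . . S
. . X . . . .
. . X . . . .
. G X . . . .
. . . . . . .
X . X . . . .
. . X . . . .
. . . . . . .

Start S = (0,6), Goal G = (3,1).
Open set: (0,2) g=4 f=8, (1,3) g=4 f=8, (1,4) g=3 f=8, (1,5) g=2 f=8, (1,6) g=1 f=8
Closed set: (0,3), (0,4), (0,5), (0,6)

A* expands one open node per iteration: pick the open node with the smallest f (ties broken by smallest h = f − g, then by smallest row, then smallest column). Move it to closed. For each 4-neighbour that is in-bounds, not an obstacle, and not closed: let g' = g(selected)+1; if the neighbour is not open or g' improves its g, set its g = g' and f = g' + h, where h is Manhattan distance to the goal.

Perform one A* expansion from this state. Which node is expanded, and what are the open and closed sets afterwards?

step 1: expand (0,2) (f=8, h=4) → closed; open now [(0,1) g=5 f=8, (1,3) g=4 f=8, (1,4) g=3 f=8, (1,5) g=2 f=8, (1,6) g=1 f=8]

expanded=(0,2); open=[(0,1) g=5 f=8, (1,3) g=4 f=8, (1,4) g=3 f=8, (1,5) g=2 f=8, (1,6) g=1 f=8]; closed=[(0,2), (0,3), (0,4), (0,5), (0,6)]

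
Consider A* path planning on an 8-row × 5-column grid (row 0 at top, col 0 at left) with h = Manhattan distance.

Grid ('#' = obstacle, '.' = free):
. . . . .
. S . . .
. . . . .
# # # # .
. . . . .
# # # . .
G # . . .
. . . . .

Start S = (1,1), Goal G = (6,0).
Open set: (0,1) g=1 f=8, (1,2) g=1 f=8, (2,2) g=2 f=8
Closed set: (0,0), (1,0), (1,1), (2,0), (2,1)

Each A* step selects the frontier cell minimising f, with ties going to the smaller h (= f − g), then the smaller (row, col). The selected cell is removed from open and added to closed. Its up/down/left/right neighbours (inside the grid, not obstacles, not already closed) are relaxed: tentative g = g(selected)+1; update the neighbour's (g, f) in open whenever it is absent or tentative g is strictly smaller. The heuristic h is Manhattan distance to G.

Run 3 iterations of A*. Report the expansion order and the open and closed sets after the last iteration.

order=[(2,2) → (0,1) → (1,2)]; open=[(0,2) g=2 f=10, (1,3) g=2 f=10, (2,3) g=3 f=10]; closed=[(0,0), (0,1), (1,0), (1,1), (1,2), (2,0), (2,1), (2,2)]

step 1: expand (2,2) (f=8, h=6) → closed; open now [(0,1) g=1 f=8, (1,2) g=1 f=8, (2,3) g=3 f=10]
step 2: expand (0,1) (f=8, h=7) → closed; open now [(0,2) g=2 f=10, (1,2) g=1 f=8, (2,3) g=3 f=10]
step 3: expand (1,2) (f=8, h=7) → closed; open now [(0,2) g=2 f=10, (1,3) g=2 f=10, (2,3) g=3 f=10]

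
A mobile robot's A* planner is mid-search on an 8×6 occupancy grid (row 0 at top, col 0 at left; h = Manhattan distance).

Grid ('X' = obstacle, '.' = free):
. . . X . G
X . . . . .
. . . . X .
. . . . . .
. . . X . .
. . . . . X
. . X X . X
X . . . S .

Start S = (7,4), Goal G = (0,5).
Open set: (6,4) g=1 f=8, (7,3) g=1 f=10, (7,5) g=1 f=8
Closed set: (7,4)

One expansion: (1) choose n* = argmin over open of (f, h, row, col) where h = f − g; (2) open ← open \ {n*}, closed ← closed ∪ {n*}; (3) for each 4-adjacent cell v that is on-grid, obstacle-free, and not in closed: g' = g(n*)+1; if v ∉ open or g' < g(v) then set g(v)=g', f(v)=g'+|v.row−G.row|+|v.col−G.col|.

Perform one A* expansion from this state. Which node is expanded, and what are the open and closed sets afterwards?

step 1: expand (6,4) (f=8, h=7) → closed; open now [(5,4) g=2 f=8, (7,3) g=1 f=10, (7,5) g=1 f=8]

expanded=(6,4); open=[(5,4) g=2 f=8, (7,3) g=1 f=10, (7,5) g=1 f=8]; closed=[(6,4), (7,4)]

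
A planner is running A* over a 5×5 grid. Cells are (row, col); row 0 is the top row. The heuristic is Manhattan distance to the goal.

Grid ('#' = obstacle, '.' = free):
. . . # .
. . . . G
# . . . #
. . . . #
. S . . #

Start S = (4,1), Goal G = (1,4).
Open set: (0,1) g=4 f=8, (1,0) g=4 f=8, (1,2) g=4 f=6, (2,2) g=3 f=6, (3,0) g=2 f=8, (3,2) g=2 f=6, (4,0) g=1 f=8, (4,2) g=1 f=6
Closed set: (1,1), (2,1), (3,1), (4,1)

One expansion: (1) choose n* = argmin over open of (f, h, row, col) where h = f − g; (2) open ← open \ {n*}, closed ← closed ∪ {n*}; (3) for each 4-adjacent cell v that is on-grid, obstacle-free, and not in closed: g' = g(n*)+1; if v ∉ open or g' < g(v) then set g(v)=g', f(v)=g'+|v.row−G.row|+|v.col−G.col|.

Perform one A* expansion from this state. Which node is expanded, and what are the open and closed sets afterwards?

expanded=(1,2); open=[(0,1) g=4 f=8, (0,2) g=5 f=8, (1,0) g=4 f=8, (1,3) g=5 f=6, (2,2) g=3 f=6, (3,0) g=2 f=8, (3,2) g=2 f=6, (4,0) g=1 f=8, (4,2) g=1 f=6]; closed=[(1,1), (1,2), (2,1), (3,1), (4,1)]

step 1: expand (1,2) (f=6, h=2) → closed; open now [(0,1) g=4 f=8, (0,2) g=5 f=8, (1,0) g=4 f=8, (1,3) g=5 f=6, (2,2) g=3 f=6, (3,0) g=2 f=8, (3,2) g=2 f=6, (4,0) g=1 f=8, (4,2) g=1 f=6]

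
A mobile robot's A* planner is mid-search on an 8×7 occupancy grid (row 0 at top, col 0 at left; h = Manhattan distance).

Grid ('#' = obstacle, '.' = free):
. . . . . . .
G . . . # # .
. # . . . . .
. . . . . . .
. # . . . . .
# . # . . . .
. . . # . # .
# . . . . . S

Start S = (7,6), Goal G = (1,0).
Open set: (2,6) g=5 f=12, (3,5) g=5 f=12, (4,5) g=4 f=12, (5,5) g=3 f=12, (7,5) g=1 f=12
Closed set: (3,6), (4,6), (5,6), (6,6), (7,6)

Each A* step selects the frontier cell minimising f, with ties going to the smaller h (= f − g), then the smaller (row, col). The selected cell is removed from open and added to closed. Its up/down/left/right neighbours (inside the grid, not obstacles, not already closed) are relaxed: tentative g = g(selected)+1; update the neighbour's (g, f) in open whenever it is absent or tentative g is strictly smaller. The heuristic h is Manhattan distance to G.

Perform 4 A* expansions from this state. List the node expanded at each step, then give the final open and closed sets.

order=[(2,6) → (1,6) → (2,5) → (2,4)]; open=[(0,6) g=7 f=14, (2,3) g=8 f=12, (3,4) g=8 f=14, (3,5) g=5 f=12, (4,5) g=4 f=12, (5,5) g=3 f=12, (7,5) g=1 f=12]; closed=[(1,6), (2,4), (2,5), (2,6), (3,6), (4,6), (5,6), (6,6), (7,6)]

step 1: expand (2,6) (f=12, h=7) → closed; open now [(1,6) g=6 f=12, (2,5) g=6 f=12, (3,5) g=5 f=12, (4,5) g=4 f=12, (5,5) g=3 f=12, (7,5) g=1 f=12]
step 2: expand (1,6) (f=12, h=6) → closed; open now [(0,6) g=7 f=14, (2,5) g=6 f=12, (3,5) g=5 f=12, (4,5) g=4 f=12, (5,5) g=3 f=12, (7,5) g=1 f=12]
step 3: expand (2,5) (f=12, h=6) → closed; open now [(0,6) g=7 f=14, (2,4) g=7 f=12, (3,5) g=5 f=12, (4,5) g=4 f=12, (5,5) g=3 f=12, (7,5) g=1 f=12]
step 4: expand (2,4) (f=12, h=5) → closed; open now [(0,6) g=7 f=14, (2,3) g=8 f=12, (3,4) g=8 f=14, (3,5) g=5 f=12, (4,5) g=4 f=12, (5,5) g=3 f=12, (7,5) g=1 f=12]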